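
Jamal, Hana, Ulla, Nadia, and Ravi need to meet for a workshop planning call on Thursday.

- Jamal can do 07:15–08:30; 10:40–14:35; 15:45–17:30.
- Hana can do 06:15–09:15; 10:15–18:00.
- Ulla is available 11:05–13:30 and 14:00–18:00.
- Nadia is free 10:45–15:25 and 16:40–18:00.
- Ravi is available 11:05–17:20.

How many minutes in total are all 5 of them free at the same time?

Jamal ∩ Hana: 07:15-08:30, 10:40-14:35, 15:45-17:30.
Jamal ∩ Hana ∩ Ulla: 11:05-13:30, 14:00-14:35, 15:45-17:30.
Jamal ∩ Hana ∩ Ulla ∩ Nadia: 11:05-13:30, 14:00-14:35, 16:40-17:30.
Jamal ∩ Hana ∩ Ulla ∩ Nadia ∩ Ravi: 11:05-13:30, 14:00-14:35, 16:40-17:20.
Summing the common windows: 145 + 35 + 40 = 220 minutes.

220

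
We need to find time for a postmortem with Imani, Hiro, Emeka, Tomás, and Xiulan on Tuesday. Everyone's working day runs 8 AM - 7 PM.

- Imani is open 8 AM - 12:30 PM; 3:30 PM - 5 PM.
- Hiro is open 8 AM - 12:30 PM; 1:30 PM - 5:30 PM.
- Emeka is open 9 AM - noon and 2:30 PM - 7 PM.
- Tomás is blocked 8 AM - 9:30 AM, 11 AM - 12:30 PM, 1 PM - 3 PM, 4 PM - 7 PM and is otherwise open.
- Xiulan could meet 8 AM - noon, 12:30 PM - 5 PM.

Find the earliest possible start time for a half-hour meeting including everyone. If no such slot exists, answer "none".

Imani free: 08:00-12:30, 15:30-17:00.
Hiro free: 08:00-12:30, 13:30-17:30.
Emeka free: 09:00-12:00, 14:30-19:00.
Tomás free: 09:30-11:00, 12:30-13:00, 15:00-16:00 (invert busy blocks within the working day).
Xiulan free: 08:00-12:00, 12:30-17:00.
Imani ∩ Hiro: 08:00-12:30, 15:30-17:00.
Imani ∩ Hiro ∩ Emeka: 09:00-12:00, 15:30-17:00.
Imani ∩ Hiro ∩ Emeka ∩ Tomás: 09:30-11:00, 15:30-16:00.
Imani ∩ Hiro ∩ Emeka ∩ Tomás ∩ Xiulan: 09:30-11:00, 15:30-16:00.
The first common window of at least 30 minutes is 09:30-11:00, so the earliest start is 09:30.

09:30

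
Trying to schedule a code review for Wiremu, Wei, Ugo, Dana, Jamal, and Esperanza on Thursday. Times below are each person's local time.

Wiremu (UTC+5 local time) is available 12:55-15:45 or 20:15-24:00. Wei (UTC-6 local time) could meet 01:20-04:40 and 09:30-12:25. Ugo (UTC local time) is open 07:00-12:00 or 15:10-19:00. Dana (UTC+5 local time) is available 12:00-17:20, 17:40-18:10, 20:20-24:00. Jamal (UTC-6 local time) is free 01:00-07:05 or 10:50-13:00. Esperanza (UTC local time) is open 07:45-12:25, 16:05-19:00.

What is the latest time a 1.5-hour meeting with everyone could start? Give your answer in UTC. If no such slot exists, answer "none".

Wiremu in UTC: 07:55-10:45, 15:15-19:00 (subtract 5h to convert from UTC+5).
Wei in UTC: 07:20-10:40, 15:30-18:25 (add 6h to convert from UTC-6).
Ugo in UTC: 07:00-12:00, 15:10-19:00.
Dana in UTC: 07:00-12:20, 12:40-13:10, 15:20-19:00 (subtract 5h to convert from UTC+5).
Jamal in UTC: 07:00-13:05, 16:50-19:00 (add 6h to convert from UTC-6).
Esperanza in UTC: 07:45-12:25, 16:05-19:00.
Wiremu ∩ Wei: 07:55-10:40, 15:30-18:25.
Wiremu ∩ Wei ∩ Ugo: 07:55-10:40, 15:30-18:25.
Wiremu ∩ Wei ∩ Ugo ∩ Dana: 07:55-10:40, 15:30-18:25.
Wiremu ∩ Wei ∩ Ugo ∩ Dana ∩ Jamal: 07:55-10:40, 16:50-18:25.
Wiremu ∩ Wei ∩ Ugo ∩ Dana ∩ Jamal ∩ Esperanza: 07:55-10:40, 16:50-18:25.
So the common availability across everyone is 07:55-10:40, 16:50-18:25.
The last common window of at least 90 minutes is 16:50-18:25; a 90-minute meeting can start as late as 16:55 and still end by 18:25.

16:55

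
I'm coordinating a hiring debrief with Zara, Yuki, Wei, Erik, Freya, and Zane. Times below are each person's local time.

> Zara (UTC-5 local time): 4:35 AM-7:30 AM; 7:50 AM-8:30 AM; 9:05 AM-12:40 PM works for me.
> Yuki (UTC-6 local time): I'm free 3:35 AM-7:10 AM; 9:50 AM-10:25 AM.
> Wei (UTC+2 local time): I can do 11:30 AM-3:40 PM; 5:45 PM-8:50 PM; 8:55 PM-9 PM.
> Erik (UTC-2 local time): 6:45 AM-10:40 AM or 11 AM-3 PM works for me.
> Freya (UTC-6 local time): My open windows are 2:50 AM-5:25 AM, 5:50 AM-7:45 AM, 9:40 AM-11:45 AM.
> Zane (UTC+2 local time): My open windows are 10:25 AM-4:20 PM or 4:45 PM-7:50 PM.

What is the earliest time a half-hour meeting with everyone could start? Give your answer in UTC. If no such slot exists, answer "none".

09:35

Zara in UTC: 09:35-12:30, 12:50-13:30, 14:05-17:40 (add 5h to convert from UTC-5).
Yuki in UTC: 09:35-13:10, 15:50-16:25 (add 6h to convert from UTC-6).
Wei in UTC: 09:30-13:40, 15:45-18:50, 18:55-19:00 (subtract 2h to convert from UTC+2).
Erik in UTC: 08:45-12:40, 13:00-17:00 (add 2h to convert from UTC-2).
Freya in UTC: 08:50-11:25, 11:50-13:45, 15:40-17:45 (add 6h to convert from UTC-6).
Zane in UTC: 08:25-14:20, 14:45-17:50 (subtract 2h to convert from UTC+2).
Zara ∩ Yuki: 09:35-12:30, 12:50-13:10, 15:50-16:25.
Zara ∩ Yuki ∩ Wei: 09:35-12:30, 12:50-13:10, 15:50-16:25.
Zara ∩ Yuki ∩ Wei ∩ Erik: 09:35-12:30, 13:00-13:10, 15:50-16:25.
Zara ∩ Yuki ∩ Wei ∩ Erik ∩ Freya: 09:35-11:25, 11:50-12:30, 13:00-13:10, 15:50-16:25.
Zara ∩ Yuki ∩ Wei ∩ Erik ∩ Freya ∩ Zane: 09:35-11:25, 11:50-12:30, 13:00-13:10, 15:50-16:25.
The first common window of at least 30 minutes is 09:35-11:25, so the earliest start is 09:35.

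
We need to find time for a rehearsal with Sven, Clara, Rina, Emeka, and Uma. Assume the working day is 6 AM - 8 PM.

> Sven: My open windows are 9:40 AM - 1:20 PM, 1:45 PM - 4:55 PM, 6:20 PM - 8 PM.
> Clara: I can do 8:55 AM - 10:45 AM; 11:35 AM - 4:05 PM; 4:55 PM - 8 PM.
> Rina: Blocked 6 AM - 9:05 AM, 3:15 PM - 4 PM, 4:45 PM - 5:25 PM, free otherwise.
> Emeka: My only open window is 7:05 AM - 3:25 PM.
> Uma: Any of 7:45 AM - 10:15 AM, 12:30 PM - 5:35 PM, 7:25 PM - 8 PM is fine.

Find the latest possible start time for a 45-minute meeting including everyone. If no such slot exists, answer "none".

Sven free: 09:40-13:20, 13:45-16:55, 18:20-20:00.
Clara free: 08:55-10:45, 11:35-16:05, 16:55-20:00.
Rina free: 09:05-15:15, 16:00-16:45, 17:25-20:00 (invert busy blocks within the working day).
Emeka free: 07:05-15:25.
Uma free: 07:45-10:15, 12:30-17:35, 19:25-20:00.
Sven ∩ Clara: 09:40-10:45, 11:35-13:20, 13:45-16:05, 18:20-20:00.
Sven ∩ Clara ∩ Rina: 09:40-10:45, 11:35-13:20, 13:45-15:15, 16:00-16:05, 18:20-20:00.
Sven ∩ Clara ∩ Rina ∩ Emeka: 09:40-10:45, 11:35-13:20, 13:45-15:15.
Sven ∩ Clara ∩ Rina ∩ Emeka ∩ Uma: 09:40-10:15, 12:30-13:20, 13:45-15:15.
Those are the intersection windows.
The last common window of at least 45 minutes is 13:45-15:15; a 45-minute meeting can start as late as 14:30 and still end by 15:15.

14:30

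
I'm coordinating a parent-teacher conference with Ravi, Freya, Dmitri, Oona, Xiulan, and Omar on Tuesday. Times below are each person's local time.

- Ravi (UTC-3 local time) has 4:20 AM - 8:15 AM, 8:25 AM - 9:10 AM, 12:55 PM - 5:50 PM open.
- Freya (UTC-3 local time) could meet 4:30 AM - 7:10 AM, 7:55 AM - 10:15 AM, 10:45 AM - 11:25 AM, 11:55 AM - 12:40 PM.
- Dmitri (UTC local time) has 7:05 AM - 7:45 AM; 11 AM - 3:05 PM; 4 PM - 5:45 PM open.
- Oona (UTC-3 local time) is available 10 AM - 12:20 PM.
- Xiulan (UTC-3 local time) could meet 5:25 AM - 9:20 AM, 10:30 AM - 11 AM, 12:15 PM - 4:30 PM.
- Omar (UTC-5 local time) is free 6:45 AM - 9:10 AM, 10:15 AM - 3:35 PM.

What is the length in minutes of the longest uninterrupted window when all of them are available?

Ravi in UTC: 07:20-11:15, 11:25-12:10, 15:55-20:50 (add 3h to convert from UTC-3).
Freya in UTC: 07:30-10:10, 10:55-13:15, 13:45-14:25, 14:55-15:40 (add 3h to convert from UTC-3).
Dmitri in UTC: 07:05-07:45, 11:00-15:05, 16:00-17:45.
Oona in UTC: 13:00-15:20 (add 3h to convert from UTC-3).
Xiulan in UTC: 08:25-12:20, 13:30-14:00, 15:15-19:30 (add 3h to convert from UTC-3).
Omar in UTC: 11:45-14:10, 15:15-20:35 (add 5h to convert from UTC-5).
Ravi ∩ Freya: 07:30-10:10, 10:55-11:15, 11:25-12:10.
Ravi ∩ Freya ∩ Dmitri: 07:30-07:45, 11:00-11:15, 11:25-12:10.
Ravi ∩ Freya ∩ Dmitri ∩ Oona: ∅.
Ravi ∩ Freya ∩ Dmitri ∩ Oona ∩ Xiulan: ∅.
Ravi ∩ Freya ∩ Dmitri ∩ Oona ∩ Xiulan ∩ Omar: ∅.
There is no time when everyone is free.
No common window exists, so the longest block is 0 minutes.

0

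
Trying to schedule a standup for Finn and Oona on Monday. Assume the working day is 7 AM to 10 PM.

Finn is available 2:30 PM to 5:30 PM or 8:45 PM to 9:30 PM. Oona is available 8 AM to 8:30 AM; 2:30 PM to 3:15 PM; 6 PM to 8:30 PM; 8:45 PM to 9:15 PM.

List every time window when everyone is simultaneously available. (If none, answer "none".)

Finn ∩ Oona: 14:30-15:15, 20:45-21:15.
Those are the intersection windows.

14:30-15:15, 20:45-21:15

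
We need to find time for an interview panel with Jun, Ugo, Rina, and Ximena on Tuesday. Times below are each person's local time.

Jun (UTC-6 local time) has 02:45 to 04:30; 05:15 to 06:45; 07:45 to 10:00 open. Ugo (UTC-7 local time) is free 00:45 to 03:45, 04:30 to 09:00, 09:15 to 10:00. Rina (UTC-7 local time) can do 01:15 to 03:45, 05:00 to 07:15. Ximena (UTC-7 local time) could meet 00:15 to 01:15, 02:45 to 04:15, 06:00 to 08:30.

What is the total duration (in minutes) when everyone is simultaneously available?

Jun in UTC: 08:45-10:30, 11:15-12:45, 13:45-16:00 (add 6h to convert from UTC-6).
Ugo in UTC: 07:45-10:45, 11:30-16:00, 16:15-17:00 (add 7h to convert from UTC-7).
Rina in UTC: 08:15-10:45, 12:00-14:15 (add 7h to convert from UTC-7).
Ximena in UTC: 07:15-08:15, 09:45-11:15, 13:00-15:30 (add 7h to convert from UTC-7).
Jun ∩ Ugo: 08:45-10:30, 11:30-12:45, 13:45-16:00.
Jun ∩ Ugo ∩ Rina: 08:45-10:30, 12:00-12:45, 13:45-14:15.
Jun ∩ Ugo ∩ Rina ∩ Ximena: 09:45-10:30, 13:45-14:15.
Summing the common windows: 45 + 30 = 75 minutes.

75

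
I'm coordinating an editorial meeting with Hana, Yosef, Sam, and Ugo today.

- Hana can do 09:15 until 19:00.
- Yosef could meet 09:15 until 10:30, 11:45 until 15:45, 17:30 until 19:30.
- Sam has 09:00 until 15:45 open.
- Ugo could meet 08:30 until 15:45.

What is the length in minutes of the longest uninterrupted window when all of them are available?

240

Hana ∩ Yosef: 09:15-10:30, 11:45-15:45, 17:30-19:00.
Hana ∩ Yosef ∩ Sam: 09:15-10:30, 11:45-15:45.
Hana ∩ Yosef ∩ Sam ∩ Ugo: 09:15-10:30, 11:45-15:45.
The longest is 11:45-15:45 at 240 minutes.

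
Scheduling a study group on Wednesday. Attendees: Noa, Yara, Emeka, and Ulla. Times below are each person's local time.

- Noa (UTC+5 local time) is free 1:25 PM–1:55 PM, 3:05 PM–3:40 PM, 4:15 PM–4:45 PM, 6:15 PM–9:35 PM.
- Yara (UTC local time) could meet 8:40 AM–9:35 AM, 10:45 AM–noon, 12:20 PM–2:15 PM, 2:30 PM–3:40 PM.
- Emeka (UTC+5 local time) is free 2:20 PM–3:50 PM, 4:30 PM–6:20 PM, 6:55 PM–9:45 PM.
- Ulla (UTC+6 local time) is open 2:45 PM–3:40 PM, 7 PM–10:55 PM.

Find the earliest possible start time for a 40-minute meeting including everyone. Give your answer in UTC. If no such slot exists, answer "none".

Noa in UTC: 08:25-08:55, 10:05-10:40, 11:15-11:45, 13:15-16:35 (subtract 5h to convert from UTC+5).
Yara in UTC: 08:40-09:35, 10:45-12:00, 12:20-14:15, 14:30-15:40.
Emeka in UTC: 09:20-10:50, 11:30-13:20, 13:55-16:45 (subtract 5h to convert from UTC+5).
Ulla in UTC: 08:45-09:40, 13:00-16:55 (subtract 6h to convert from UTC+6).
Noa ∩ Yara: 08:40-08:55, 11:15-11:45, 13:15-14:15, 14:30-15:40.
Noa ∩ Yara ∩ Emeka: 11:30-11:45, 13:15-13:20, 13:55-14:15, 14:30-15:40.
Noa ∩ Yara ∩ Emeka ∩ Ulla: 13:15-13:20, 13:55-14:15, 14:30-15:40.
The first common window of at least 40 minutes is 14:30-15:40, so the earliest start is 14:30.

14:30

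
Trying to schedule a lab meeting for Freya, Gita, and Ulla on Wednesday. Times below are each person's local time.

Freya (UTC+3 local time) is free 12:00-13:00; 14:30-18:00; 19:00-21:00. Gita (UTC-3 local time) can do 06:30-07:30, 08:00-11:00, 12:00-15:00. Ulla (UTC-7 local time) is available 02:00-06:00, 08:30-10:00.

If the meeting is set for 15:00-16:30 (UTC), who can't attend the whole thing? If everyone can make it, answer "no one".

Freya, Ulla

Freya in UTC: 09:00-10:00, 11:30-15:00, 16:00-18:00 (subtract 3h to convert from UTC+3).
Gita in UTC: 09:30-10:30, 11:00-14:00, 15:00-18:00 (add 3h to convert from UTC-3).
Ulla in UTC: 09:00-13:00, 15:30-17:00 (add 7h to convert from UTC-7).
Freya: not fully free for 15:00-16:30. Gita: free for 15:00-16:30. Ulla: not fully free for 15:00-16:30.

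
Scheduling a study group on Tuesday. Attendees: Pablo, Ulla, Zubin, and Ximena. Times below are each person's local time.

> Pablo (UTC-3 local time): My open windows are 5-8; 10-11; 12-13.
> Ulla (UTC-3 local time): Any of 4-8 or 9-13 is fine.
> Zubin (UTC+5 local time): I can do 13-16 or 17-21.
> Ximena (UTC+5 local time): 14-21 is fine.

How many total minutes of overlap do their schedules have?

Pablo in UTC: 08:00-11:00, 13:00-14:00, 15:00-16:00 (add 3h to convert from UTC-3).
Ulla in UTC: 07:00-11:00, 12:00-16:00 (add 3h to convert from UTC-3).
Zubin in UTC: 08:00-11:00, 12:00-16:00 (subtract 5h to convert from UTC+5).
Ximena in UTC: 09:00-16:00 (subtract 5h to convert from UTC+5).
Pablo ∩ Ulla: 08:00-11:00, 13:00-14:00, 15:00-16:00.
Pablo ∩ Ulla ∩ Zubin: 08:00-11:00, 13:00-14:00, 15:00-16:00.
Pablo ∩ Ulla ∩ Zubin ∩ Ximena: 09:00-11:00, 13:00-14:00, 15:00-16:00.
Summing the common windows: 120 + 60 + 60 = 240 minutes.

240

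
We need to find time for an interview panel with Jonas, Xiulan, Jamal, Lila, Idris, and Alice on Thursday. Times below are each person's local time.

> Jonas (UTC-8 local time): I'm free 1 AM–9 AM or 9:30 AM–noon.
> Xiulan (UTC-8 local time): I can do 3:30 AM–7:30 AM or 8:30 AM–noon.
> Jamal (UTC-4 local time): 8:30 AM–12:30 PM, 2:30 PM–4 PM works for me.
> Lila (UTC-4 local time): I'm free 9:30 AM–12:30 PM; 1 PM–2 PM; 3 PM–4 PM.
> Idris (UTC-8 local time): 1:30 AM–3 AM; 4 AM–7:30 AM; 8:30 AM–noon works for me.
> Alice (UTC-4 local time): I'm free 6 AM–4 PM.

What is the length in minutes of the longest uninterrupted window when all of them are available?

120

Jonas in UTC: 09:00-17:00, 17:30-20:00 (add 8h to convert from UTC-8).
Xiulan in UTC: 11:30-15:30, 16:30-20:00 (add 8h to convert from UTC-8).
Jamal in UTC: 12:30-16:30, 18:30-20:00 (add 4h to convert from UTC-4).
Lila in UTC: 13:30-16:30, 17:00-18:00, 19:00-20:00 (add 4h to convert from UTC-4).
Idris in UTC: 09:30-11:00, 12:00-15:30, 16:30-20:00 (add 8h to convert from UTC-8).
Alice in UTC: 10:00-20:00 (add 4h to convert from UTC-4).
Jonas ∩ Xiulan: 11:30-15:30, 16:30-17:00, 17:30-20:00.
Jonas ∩ Xiulan ∩ Jamal: 12:30-15:30, 18:30-20:00.
Jonas ∩ Xiulan ∩ Jamal ∩ Lila: 13:30-15:30, 19:00-20:00.
Jonas ∩ Xiulan ∩ Jamal ∩ Lila ∩ Idris: 13:30-15:30, 19:00-20:00.
Jonas ∩ Xiulan ∩ Jamal ∩ Lila ∩ Idris ∩ Alice: 13:30-15:30, 19:00-20:00.
Those are the intersection windows.
The longest is 13:30-15:30 at 120 minutes.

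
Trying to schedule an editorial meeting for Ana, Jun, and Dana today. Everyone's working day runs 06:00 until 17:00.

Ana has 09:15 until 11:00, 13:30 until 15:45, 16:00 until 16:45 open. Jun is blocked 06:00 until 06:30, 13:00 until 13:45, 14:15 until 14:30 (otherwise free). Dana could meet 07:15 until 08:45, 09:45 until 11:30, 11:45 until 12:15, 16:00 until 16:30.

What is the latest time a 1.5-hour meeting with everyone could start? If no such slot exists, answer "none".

none

Ana free: 09:15-11:00, 13:30-15:45, 16:00-16:45.
Jun free: 06:30-13:00, 13:45-14:15, 14:30-17:00 (invert busy blocks within the working day).
Dana free: 07:15-08:45, 09:45-11:30, 11:45-12:15, 16:00-16:30.
Ana ∩ Jun: 09:15-11:00, 13:45-14:15, 14:30-15:45, 16:00-16:45.
Ana ∩ Jun ∩ Dana: 09:45-11:00, 16:00-16:30.
No common window is at least 90 minutes long.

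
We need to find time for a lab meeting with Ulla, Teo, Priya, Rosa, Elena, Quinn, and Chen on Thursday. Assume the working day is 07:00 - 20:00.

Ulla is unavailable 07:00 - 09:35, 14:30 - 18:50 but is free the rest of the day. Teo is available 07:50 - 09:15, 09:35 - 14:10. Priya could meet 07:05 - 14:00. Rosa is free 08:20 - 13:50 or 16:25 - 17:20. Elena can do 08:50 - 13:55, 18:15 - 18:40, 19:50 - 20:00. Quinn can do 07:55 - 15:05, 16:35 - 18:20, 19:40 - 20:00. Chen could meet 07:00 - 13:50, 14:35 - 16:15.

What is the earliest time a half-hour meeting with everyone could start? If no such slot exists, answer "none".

09:35

Ulla free: 09:35-14:30, 18:50-20:00 (invert busy blocks within the working day).
Teo free: 07:50-09:15, 09:35-14:10.
Priya free: 07:05-14:00.
Rosa free: 08:20-13:50, 16:25-17:20.
Elena free: 08:50-13:55, 18:15-18:40, 19:50-20:00.
Quinn free: 07:55-15:05, 16:35-18:20, 19:40-20:00.
Chen free: 07:00-13:50, 14:35-16:15.
Ulla ∩ Teo: 09:35-14:10.
Ulla ∩ Teo ∩ Priya: 09:35-14:00.
Ulla ∩ Teo ∩ Priya ∩ Rosa: 09:35-13:50.
Ulla ∩ Teo ∩ Priya ∩ Rosa ∩ Elena: 09:35-13:50.
Ulla ∩ Teo ∩ Priya ∩ Rosa ∩ Elena ∩ Quinn: 09:35-13:50.
Ulla ∩ Teo ∩ Priya ∩ Rosa ∩ Elena ∩ Quinn ∩ Chen: 09:35-13:50.
The first common window of at least 30 minutes is 09:35-13:50, so the earliest start is 09:35.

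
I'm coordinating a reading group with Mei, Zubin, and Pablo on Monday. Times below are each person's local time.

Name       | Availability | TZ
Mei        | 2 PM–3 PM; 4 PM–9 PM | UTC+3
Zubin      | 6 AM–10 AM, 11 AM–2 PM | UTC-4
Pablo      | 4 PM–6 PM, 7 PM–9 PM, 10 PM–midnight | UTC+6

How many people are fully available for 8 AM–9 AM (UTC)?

Mei in UTC: 11:00-12:00, 13:00-18:00 (subtract 3h to convert from UTC+3).
Zubin in UTC: 10:00-14:00, 15:00-18:00 (add 4h to convert from UTC-4).
Pablo in UTC: 10:00-12:00, 13:00-15:00, 16:00-18:00 (subtract 6h to convert from UTC+6).
nobody can make the full 08:00-09:00 slot — that's 0.

0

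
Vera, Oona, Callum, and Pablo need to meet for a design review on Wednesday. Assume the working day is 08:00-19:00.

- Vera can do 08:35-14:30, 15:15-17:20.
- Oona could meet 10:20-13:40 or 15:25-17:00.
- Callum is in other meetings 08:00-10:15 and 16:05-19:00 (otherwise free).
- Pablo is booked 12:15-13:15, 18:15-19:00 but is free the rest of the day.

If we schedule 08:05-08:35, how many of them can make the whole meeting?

1

Vera free: 08:35-14:30, 15:15-17:20.
Oona free: 10:20-13:40, 15:25-17:00.
Callum free: 10:15-16:05 (invert busy blocks within the working day).
Pablo free: 08:00-12:15, 13:15-18:15 (invert busy blocks within the working day).
Pablo can make the full 08:05-08:35 slot — that's 1.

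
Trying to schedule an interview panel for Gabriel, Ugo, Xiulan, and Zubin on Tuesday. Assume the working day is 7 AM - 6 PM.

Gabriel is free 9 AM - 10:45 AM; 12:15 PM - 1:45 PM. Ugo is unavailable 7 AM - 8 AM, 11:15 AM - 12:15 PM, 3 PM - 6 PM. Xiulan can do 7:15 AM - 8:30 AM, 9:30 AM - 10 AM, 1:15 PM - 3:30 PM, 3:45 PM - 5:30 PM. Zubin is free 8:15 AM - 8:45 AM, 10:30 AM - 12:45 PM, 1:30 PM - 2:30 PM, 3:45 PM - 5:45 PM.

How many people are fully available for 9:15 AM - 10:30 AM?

Gabriel free: 09:00-10:45, 12:15-13:45.
Ugo free: 08:00-11:15, 12:15-15:00 (invert busy blocks within the working day).
Xiulan free: 07:15-08:30, 09:30-10:00, 13:15-15:30, 15:45-17:30.
Zubin free: 08:15-08:45, 10:30-12:45, 13:30-14:30, 15:45-17:45.
Gabriel and Ugo can make the full 09:15-10:30 slot — that's 2.

2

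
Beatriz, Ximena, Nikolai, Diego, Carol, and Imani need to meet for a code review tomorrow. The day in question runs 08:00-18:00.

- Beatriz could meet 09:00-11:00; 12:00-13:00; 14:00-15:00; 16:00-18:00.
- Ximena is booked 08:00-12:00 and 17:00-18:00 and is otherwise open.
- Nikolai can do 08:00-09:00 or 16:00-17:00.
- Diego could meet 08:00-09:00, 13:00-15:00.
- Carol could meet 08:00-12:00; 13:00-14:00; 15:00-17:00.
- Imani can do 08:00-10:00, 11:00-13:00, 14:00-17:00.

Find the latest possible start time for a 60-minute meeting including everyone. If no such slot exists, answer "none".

none

Beatriz free: 09:00-11:00, 12:00-13:00, 14:00-15:00, 16:00-18:00.
Ximena free: 12:00-17:00 (invert busy blocks within the working day).
Nikolai free: 08:00-09:00, 16:00-17:00.
Diego free: 08:00-09:00, 13:00-15:00.
Carol free: 08:00-12:00, 13:00-14:00, 15:00-17:00.
Imani free: 08:00-10:00, 11:00-13:00, 14:00-17:00.
Beatriz ∩ Ximena: 12:00-13:00, 14:00-15:00, 16:00-17:00.
Beatriz ∩ Ximena ∩ Nikolai: 16:00-17:00.
Beatriz ∩ Ximena ∩ Nikolai ∩ Diego: ∅.
Beatriz ∩ Ximena ∩ Nikolai ∩ Diego ∩ Carol: ∅.
Beatriz ∩ Ximena ∩ Nikolai ∩ Diego ∩ Carol ∩ Imani: ∅.
There is no time when everyone is free.
No common window is at least 60 minutes long.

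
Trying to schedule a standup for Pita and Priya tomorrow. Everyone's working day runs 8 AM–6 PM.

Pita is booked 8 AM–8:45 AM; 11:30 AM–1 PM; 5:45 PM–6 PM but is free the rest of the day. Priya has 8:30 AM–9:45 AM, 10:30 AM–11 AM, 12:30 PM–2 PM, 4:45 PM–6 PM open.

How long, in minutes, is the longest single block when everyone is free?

Pita free: 08:45-11:30, 13:00-17:45 (invert busy blocks within the working day).
Priya free: 08:30-09:45, 10:30-11:00, 12:30-14:00, 16:45-18:00.
Pita ∩ Priya: 08:45-09:45, 10:30-11:00, 13:00-14:00, 16:45-17:45.
The longest is 08:45-09:45 at 60 minutes.

60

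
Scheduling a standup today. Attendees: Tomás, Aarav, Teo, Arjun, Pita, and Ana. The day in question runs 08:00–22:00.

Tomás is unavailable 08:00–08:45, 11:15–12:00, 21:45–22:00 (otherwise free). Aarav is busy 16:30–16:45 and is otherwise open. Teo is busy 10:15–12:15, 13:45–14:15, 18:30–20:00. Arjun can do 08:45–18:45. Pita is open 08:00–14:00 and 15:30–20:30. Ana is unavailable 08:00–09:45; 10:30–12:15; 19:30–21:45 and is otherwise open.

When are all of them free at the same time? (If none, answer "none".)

Tomás free: 08:45-11:15, 12:00-21:45 (invert busy blocks within the working day).
Aarav free: 08:00-16:30, 16:45-22:00 (invert busy blocks within the working day).
Teo free: 08:00-10:15, 12:15-13:45, 14:15-18:30, 20:00-22:00 (invert busy blocks within the working day).
Arjun free: 08:45-18:45.
Pita free: 08:00-14:00, 15:30-20:30.
Ana free: 09:45-10:30, 12:15-19:30, 21:45-22:00 (invert busy blocks within the working day).
Tomás ∩ Aarav: 08:45-11:15, 12:00-16:30, 16:45-21:45.
Tomás ∩ Aarav ∩ Teo: 08:45-10:15, 12:15-13:45, 14:15-16:30, 16:45-18:30, 20:00-21:45.
Tomás ∩ Aarav ∩ Teo ∩ Arjun: 08:45-10:15, 12:15-13:45, 14:15-16:30, 16:45-18:30.
Tomás ∩ Aarav ∩ Teo ∩ Arjun ∩ Pita: 08:45-10:15, 12:15-13:45, 15:30-16:30, 16:45-18:30.
Tomás ∩ Aarav ∩ Teo ∩ Arjun ∩ Pita ∩ Ana: 09:45-10:15, 12:15-13:45, 15:30-16:30, 16:45-18:30.

09:45-10:15, 12:15-13:45, 15:30-16:30, 16:45-18:30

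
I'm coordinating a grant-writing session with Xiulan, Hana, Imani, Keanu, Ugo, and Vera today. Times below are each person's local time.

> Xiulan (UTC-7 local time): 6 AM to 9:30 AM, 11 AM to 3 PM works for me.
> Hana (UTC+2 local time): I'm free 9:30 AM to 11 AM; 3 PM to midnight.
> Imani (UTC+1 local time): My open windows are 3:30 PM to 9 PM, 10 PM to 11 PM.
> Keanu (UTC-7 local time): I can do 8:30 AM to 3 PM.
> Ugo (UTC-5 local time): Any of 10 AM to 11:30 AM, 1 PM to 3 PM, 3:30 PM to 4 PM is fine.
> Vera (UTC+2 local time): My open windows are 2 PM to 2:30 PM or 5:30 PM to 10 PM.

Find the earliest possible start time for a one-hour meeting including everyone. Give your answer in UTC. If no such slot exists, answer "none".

Xiulan in UTC: 13:00-16:30, 18:00-22:00 (add 7h to convert from UTC-7).
Hana in UTC: 07:30-09:00, 13:00-22:00 (subtract 2h to convert from UTC+2).
Imani in UTC: 14:30-20:00, 21:00-22:00 (subtract 1h to convert from UTC+1).
Keanu in UTC: 15:30-22:00 (add 7h to convert from UTC-7).
Ugo in UTC: 15:00-16:30, 18:00-20:00, 20:30-21:00 (add 5h to convert from UTC-5).
Vera in UTC: 12:00-12:30, 15:30-20:00 (subtract 2h to convert from UTC+2).
Xiulan ∩ Hana: 13:00-16:30, 18:00-22:00.
Xiulan ∩ Hana ∩ Imani: 14:30-16:30, 18:00-20:00, 21:00-22:00.
Xiulan ∩ Hana ∩ Imani ∩ Keanu: 15:30-16:30, 18:00-20:00, 21:00-22:00.
Xiulan ∩ Hana ∩ Imani ∩ Keanu ∩ Ugo: 15:30-16:30, 18:00-20:00.
Xiulan ∩ Hana ∩ Imani ∩ Keanu ∩ Ugo ∩ Vera: 15:30-16:30, 18:00-20:00.
The first common window of at least 60 minutes is 15:30-16:30, so the earliest start is 15:30.

15:30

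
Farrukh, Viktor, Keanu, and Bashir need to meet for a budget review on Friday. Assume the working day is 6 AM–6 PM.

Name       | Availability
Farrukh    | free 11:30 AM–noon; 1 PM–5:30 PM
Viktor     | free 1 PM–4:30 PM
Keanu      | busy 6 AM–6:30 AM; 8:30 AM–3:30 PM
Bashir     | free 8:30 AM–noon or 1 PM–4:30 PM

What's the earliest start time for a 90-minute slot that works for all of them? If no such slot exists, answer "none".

none

Farrukh free: 11:30-12:00, 13:00-17:30.
Viktor free: 13:00-16:30.
Keanu free: 06:30-08:30, 15:30-18:00 (invert busy blocks within the working day).
Bashir free: 08:30-12:00, 13:00-16:30.
Farrukh ∩ Viktor: 13:00-16:30.
Farrukh ∩ Viktor ∩ Keanu: 15:30-16:30.
Farrukh ∩ Viktor ∩ Keanu ∩ Bashir: 15:30-16:30.
So the common availability across everyone is 15:30-16:30.
No common window is at least 90 minutes long.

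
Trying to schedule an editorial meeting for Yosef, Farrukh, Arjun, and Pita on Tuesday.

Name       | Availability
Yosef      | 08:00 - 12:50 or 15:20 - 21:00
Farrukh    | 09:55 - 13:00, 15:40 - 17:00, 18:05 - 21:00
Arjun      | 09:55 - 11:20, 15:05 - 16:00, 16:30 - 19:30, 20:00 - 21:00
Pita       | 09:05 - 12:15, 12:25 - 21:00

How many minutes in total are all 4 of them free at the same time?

280

Yosef ∩ Farrukh: 09:55-12:50, 15:40-17:00, 18:05-21:00.
Yosef ∩ Farrukh ∩ Arjun: 09:55-11:20, 15:40-16:00, 16:30-17:00, 18:05-19:30, 20:00-21:00.
Yosef ∩ Farrukh ∩ Arjun ∩ Pita: 09:55-11:20, 15:40-16:00, 16:30-17:00, 18:05-19:30, 20:00-21:00.
So the common availability across everyone is 09:55-11:20, 15:40-16:00, 16:30-17:00, 18:05-19:30, 20:00-21:00.
Summing the common windows: 85 + 20 + 30 + 85 + 60 = 280 minutes.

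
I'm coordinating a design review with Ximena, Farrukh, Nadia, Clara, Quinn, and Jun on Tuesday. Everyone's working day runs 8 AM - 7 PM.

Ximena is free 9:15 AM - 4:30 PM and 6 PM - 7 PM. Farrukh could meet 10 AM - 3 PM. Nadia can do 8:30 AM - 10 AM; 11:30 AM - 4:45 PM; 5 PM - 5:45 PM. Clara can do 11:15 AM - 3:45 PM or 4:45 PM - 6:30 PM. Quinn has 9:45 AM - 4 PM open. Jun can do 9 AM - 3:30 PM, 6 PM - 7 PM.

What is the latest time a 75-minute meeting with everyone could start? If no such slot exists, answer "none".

Ximena ∩ Farrukh: 10:00-15:00.
Ximena ∩ Farrukh ∩ Nadia: 11:30-15:00.
Ximena ∩ Farrukh ∩ Nadia ∩ Clara: 11:30-15:00.
Ximena ∩ Farrukh ∩ Nadia ∩ Clara ∩ Quinn: 11:30-15:00.
Ximena ∩ Farrukh ∩ Nadia ∩ Clara ∩ Quinn ∩ Jun: 11:30-15:00.
The last common window of at least 75 minutes is 11:30-15:00; a 75-minute meeting can start as late as 13:45 and still end by 15:00.

13:45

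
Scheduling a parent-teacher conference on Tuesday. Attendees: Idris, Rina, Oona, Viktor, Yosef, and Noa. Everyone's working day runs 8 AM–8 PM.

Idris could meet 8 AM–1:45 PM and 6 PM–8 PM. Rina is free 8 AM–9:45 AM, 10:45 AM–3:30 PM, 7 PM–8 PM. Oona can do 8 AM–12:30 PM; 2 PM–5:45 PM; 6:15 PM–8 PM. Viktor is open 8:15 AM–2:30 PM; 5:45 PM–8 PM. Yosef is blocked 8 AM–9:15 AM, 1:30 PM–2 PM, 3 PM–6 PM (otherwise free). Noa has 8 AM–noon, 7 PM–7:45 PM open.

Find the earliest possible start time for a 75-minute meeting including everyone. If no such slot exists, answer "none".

Idris free: 08:00-13:45, 18:00-20:00.
Rina free: 08:00-09:45, 10:45-15:30, 19:00-20:00.
Oona free: 08:00-12:30, 14:00-17:45, 18:15-20:00.
Viktor free: 08:15-14:30, 17:45-20:00.
Yosef free: 09:15-13:30, 14:00-15:00, 18:00-20:00 (invert busy blocks within the working day).
Noa free: 08:00-12:00, 19:00-19:45.
Idris ∩ Rina: 08:00-09:45, 10:45-13:45, 19:00-20:00.
Idris ∩ Rina ∩ Oona: 08:00-09:45, 10:45-12:30, 19:00-20:00.
Idris ∩ Rina ∩ Oona ∩ Viktor: 08:15-09:45, 10:45-12:30, 19:00-20:00.
Idris ∩ Rina ∩ Oona ∩ Viktor ∩ Yosef: 09:15-09:45, 10:45-12:30, 19:00-20:00.
Idris ∩ Rina ∩ Oona ∩ Viktor ∩ Yosef ∩ Noa: 09:15-09:45, 10:45-12:00, 19:00-19:45.
The first common window of at least 75 minutes is 10:45-12:00, so the earliest start is 10:45.

10:45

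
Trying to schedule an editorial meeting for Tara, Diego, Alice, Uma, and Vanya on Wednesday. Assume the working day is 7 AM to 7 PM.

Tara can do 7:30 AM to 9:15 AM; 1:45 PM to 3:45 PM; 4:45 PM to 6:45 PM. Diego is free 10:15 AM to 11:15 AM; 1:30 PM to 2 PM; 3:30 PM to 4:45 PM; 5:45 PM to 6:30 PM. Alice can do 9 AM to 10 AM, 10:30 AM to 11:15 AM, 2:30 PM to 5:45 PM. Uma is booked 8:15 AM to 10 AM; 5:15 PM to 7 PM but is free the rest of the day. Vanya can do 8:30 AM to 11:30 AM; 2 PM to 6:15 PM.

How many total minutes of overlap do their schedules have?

15

Tara free: 07:30-09:15, 13:45-15:45, 16:45-18:45.
Diego free: 10:15-11:15, 13:30-14:00, 15:30-16:45, 17:45-18:30.
Alice free: 09:00-10:00, 10:30-11:15, 14:30-17:45.
Uma free: 07:00-08:15, 10:00-17:15 (invert busy blocks within the working day).
Vanya free: 08:30-11:30, 14:00-18:15.
Tara ∩ Diego: 13:45-14:00, 15:30-15:45, 17:45-18:30.
Tara ∩ Diego ∩ Alice: 15:30-15:45.
Tara ∩ Diego ∩ Alice ∩ Uma: 15:30-15:45.
Tara ∩ Diego ∩ Alice ∩ Uma ∩ Vanya: 15:30-15:45.
Those are the intersection windows.
That's a single block of 15 minutes.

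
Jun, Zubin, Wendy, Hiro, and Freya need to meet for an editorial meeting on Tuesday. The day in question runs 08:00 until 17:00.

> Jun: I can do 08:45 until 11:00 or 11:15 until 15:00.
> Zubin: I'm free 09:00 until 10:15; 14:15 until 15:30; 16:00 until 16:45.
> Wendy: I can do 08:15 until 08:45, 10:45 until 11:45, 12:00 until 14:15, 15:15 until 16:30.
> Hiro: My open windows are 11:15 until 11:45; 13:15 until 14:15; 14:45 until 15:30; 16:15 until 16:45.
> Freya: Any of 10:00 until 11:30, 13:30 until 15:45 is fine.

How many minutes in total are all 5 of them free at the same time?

Jun ∩ Zubin: 09:00-10:15, 14:15-15:00.
Jun ∩ Zubin ∩ Wendy: ∅.
Jun ∩ Zubin ∩ Wendy ∩ Hiro: ∅.
Jun ∩ Zubin ∩ Wendy ∩ Hiro ∩ Freya: ∅.
There is no time when everyone is free.
There is no common window, so the total is 0 minutes.

0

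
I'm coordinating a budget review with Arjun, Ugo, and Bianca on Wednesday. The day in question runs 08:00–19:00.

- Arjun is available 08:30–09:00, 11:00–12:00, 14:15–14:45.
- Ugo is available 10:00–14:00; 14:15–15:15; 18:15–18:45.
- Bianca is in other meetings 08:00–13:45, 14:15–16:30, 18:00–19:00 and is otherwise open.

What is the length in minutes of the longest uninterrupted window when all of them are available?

0

Arjun free: 08:30-09:00, 11:00-12:00, 14:15-14:45.
Ugo free: 10:00-14:00, 14:15-15:15, 18:15-18:45.
Bianca free: 13:45-14:15, 16:30-18:00 (invert busy blocks within the working day).
Arjun ∩ Ugo: 11:00-12:00, 14:15-14:45.
Arjun ∩ Ugo ∩ Bianca: ∅.
There is no time when everyone is free.
No common window exists, so the longest block is 0 minutes.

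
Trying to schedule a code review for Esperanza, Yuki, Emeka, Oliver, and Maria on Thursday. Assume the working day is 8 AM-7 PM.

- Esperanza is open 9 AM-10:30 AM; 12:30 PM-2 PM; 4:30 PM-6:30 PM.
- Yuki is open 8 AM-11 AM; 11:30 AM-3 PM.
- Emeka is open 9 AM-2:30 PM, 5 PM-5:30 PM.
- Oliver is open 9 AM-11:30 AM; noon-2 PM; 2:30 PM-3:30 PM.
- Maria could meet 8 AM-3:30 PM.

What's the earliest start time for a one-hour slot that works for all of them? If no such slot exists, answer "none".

09:00

Esperanza ∩ Yuki: 09:00-10:30, 12:30-14:00.
Esperanza ∩ Yuki ∩ Emeka: 09:00-10:30, 12:30-14:00.
Esperanza ∩ Yuki ∩ Emeka ∩ Oliver: 09:00-10:30, 12:30-14:00.
Esperanza ∩ Yuki ∩ Emeka ∩ Oliver ∩ Maria: 09:00-10:30, 12:30-14:00.
So the common availability across everyone is 09:00-10:30, 12:30-14:00.
The first common window of at least 60 minutes is 09:00-10:30, so the earliest start is 09:00.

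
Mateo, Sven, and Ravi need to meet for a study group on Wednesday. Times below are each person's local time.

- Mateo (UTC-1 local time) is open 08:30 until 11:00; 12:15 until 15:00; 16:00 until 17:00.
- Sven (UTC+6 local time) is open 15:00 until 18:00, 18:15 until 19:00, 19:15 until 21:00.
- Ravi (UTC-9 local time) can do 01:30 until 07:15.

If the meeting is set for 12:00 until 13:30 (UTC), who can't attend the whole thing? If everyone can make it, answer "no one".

Mateo, Sven

Mateo in UTC: 09:30-12:00, 13:15-16:00, 17:00-18:00 (add 1h to convert from UTC-1).
Sven in UTC: 09:00-12:00, 12:15-13:00, 13:15-15:00 (subtract 6h to convert from UTC+6).
Ravi in UTC: 10:30-16:15 (add 9h to convert from UTC-9).
Mateo: not fully free for 12:00-13:30. Sven: not fully free for 12:00-13:30. Ravi: free for 12:00-13:30.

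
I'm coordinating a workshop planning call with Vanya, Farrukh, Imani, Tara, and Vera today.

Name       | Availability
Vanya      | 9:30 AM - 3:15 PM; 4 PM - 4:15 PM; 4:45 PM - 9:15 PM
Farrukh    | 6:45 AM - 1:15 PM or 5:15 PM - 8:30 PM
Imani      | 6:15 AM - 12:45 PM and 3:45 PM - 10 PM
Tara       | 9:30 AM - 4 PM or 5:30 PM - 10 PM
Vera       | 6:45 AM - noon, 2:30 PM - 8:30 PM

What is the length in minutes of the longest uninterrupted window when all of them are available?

180

Vanya ∩ Farrukh: 09:30-13:15, 17:15-20:30.
Vanya ∩ Farrukh ∩ Imani: 09:30-12:45, 17:15-20:30.
Vanya ∩ Farrukh ∩ Imani ∩ Tara: 09:30-12:45, 17:30-20:30.
Vanya ∩ Farrukh ∩ Imani ∩ Tara ∩ Vera: 09:30-12:00, 17:30-20:30.
The longest is 17:30-20:30 at 180 minutes.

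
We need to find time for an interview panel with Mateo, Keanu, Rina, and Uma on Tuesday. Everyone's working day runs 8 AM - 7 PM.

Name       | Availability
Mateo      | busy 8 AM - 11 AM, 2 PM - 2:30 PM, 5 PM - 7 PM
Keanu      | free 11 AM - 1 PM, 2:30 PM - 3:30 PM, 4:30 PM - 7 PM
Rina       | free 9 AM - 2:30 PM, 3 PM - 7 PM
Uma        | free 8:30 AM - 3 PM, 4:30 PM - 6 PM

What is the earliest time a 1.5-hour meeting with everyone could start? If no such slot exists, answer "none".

Mateo free: 11:00-14:00, 14:30-17:00 (invert busy blocks within the working day).
Keanu free: 11:00-13:00, 14:30-15:30, 16:30-19:00.
Rina free: 09:00-14:30, 15:00-19:00.
Uma free: 08:30-15:00, 16:30-18:00.
Mateo ∩ Keanu: 11:00-13:00, 14:30-15:30, 16:30-17:00.
Mateo ∩ Keanu ∩ Rina: 11:00-13:00, 15:00-15:30, 16:30-17:00.
Mateo ∩ Keanu ∩ Rina ∩ Uma: 11:00-13:00, 16:30-17:00.
Those are the intersection windows.
The first common window of at least 90 minutes is 11:00-13:00, so the earliest start is 11:00.

11:00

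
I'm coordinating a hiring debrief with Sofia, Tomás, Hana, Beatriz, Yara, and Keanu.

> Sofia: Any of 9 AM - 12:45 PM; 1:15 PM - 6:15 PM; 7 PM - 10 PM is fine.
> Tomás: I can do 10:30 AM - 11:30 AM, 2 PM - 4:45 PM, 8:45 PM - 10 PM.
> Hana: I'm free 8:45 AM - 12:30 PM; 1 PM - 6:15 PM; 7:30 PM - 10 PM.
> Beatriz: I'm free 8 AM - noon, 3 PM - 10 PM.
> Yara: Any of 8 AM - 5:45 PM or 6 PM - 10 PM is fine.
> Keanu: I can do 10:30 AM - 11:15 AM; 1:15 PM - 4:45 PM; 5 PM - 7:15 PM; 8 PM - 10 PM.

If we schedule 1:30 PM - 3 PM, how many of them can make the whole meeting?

4

Sofia, Hana, Yara, and Keanu can make the full 13:30-15:00 slot — that's 4.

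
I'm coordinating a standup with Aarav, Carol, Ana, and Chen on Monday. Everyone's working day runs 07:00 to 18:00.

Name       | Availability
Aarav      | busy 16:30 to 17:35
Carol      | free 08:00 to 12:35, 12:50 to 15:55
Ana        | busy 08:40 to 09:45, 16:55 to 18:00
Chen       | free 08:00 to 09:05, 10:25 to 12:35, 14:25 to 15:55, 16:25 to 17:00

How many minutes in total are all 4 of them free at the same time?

260

Aarav free: 07:00-16:30, 17:35-18:00 (invert busy blocks within the working day).
Carol free: 08:00-12:35, 12:50-15:55.
Ana free: 07:00-08:40, 09:45-16:55 (invert busy blocks within the working day).
Chen free: 08:00-09:05, 10:25-12:35, 14:25-15:55, 16:25-17:00.
Aarav ∩ Carol: 08:00-12:35, 12:50-15:55.
Aarav ∩ Carol ∩ Ana: 08:00-08:40, 09:45-12:35, 12:50-15:55.
Aarav ∩ Carol ∩ Ana ∩ Chen: 08:00-08:40, 10:25-12:35, 14:25-15:55.
Summing the common windows: 40 + 130 + 90 = 260 minutes.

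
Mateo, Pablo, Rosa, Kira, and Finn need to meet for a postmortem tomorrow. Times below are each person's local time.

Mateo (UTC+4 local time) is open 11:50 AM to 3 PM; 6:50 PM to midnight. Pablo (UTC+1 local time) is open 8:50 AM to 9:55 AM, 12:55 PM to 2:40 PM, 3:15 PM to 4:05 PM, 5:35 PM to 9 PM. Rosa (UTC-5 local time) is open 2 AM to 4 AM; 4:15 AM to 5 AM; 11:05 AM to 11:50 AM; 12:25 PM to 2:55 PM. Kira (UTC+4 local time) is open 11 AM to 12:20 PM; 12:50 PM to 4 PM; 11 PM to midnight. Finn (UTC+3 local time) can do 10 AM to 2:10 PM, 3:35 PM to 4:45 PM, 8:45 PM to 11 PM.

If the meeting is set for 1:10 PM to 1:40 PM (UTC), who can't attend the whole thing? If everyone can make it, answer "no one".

Mateo in UTC: 07:50-11:00, 14:50-20:00 (subtract 4h to convert from UTC+4).
Pablo in UTC: 07:50-08:55, 11:55-13:40, 14:15-15:05, 16:35-20:00 (subtract 1h to convert from UTC+1).
Rosa in UTC: 07:00-09:00, 09:15-10:00, 16:05-16:50, 17:25-19:55 (add 5h to convert from UTC-5).
Kira in UTC: 07:00-08:20, 08:50-12:00, 19:00-20:00 (subtract 4h to convert from UTC+4).
Finn in UTC: 07:00-11:10, 12:35-13:45, 17:45-20:00 (subtract 3h to convert from UTC+3).
Mateo: not fully free for 13:10-13:40. Pablo: free for 13:10-13:40. Rosa: not fully free for 13:10-13:40. Kira: not fully free for 13:10-13:40. Finn: free for 13:10-13:40.

Kira, Mateo, Rosa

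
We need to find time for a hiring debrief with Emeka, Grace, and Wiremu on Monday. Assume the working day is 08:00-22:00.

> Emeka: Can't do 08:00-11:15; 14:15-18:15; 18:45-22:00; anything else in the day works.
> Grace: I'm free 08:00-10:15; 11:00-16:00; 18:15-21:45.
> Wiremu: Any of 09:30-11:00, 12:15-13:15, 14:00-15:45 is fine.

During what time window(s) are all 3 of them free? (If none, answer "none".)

12:15-13:15, 14:00-14:15

Emeka free: 11:15-14:15, 18:15-18:45 (invert busy blocks within the working day).
Grace free: 08:00-10:15, 11:00-16:00, 18:15-21:45.
Wiremu free: 09:30-11:00, 12:15-13:15, 14:00-15:45.
Emeka ∩ Grace: 11:15-14:15, 18:15-18:45.
Emeka ∩ Grace ∩ Wiremu: 12:15-13:15, 14:00-14:15.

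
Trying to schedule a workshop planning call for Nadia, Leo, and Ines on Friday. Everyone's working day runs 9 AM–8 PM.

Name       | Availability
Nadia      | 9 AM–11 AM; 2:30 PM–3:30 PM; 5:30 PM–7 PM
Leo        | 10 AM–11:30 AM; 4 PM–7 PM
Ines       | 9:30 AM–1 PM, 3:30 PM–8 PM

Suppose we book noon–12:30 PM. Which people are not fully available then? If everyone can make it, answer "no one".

Nadia: not fully free for 12:00-12:30. Leo: not fully free for 12:00-12:30. Ines: free for 12:00-12:30.

Leo, Nadia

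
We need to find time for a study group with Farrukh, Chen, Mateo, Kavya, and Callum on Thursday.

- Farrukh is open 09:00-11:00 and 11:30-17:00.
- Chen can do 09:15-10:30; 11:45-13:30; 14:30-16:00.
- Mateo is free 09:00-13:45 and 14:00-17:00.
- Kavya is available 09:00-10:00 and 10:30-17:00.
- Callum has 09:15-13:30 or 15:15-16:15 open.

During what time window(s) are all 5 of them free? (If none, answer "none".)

Farrukh ∩ Chen: 09:15-10:30, 11:45-13:30, 14:30-16:00.
Farrukh ∩ Chen ∩ Mateo: 09:15-10:30, 11:45-13:30, 14:30-16:00.
Farrukh ∩ Chen ∩ Mateo ∩ Kavya: 09:15-10:00, 11:45-13:30, 14:30-16:00.
Farrukh ∩ Chen ∩ Mateo ∩ Kavya ∩ Callum: 09:15-10:00, 11:45-13:30, 15:15-16:00.
So the common availability across everyone is 09:15-10:00, 11:45-13:30, 15:15-16:00.

09:15-10:00, 11:45-13:30, 15:15-16:00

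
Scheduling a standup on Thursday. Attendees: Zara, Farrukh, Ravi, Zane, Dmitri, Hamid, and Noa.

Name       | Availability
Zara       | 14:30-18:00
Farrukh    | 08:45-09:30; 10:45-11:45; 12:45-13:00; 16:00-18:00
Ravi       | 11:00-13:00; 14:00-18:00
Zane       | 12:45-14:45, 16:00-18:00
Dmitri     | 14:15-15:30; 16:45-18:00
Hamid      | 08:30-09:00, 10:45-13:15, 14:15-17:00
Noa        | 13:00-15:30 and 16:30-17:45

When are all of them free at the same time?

Zara ∩ Farrukh: 16:00-18:00.
Zara ∩ Farrukh ∩ Ravi: 16:00-18:00.
Zara ∩ Farrukh ∩ Ravi ∩ Zane: 16:00-18:00.
Zara ∩ Farrukh ∩ Ravi ∩ Zane ∩ Dmitri: 16:45-18:00.
Zara ∩ Farrukh ∩ Ravi ∩ Zane ∩ Dmitri ∩ Hamid: 16:45-17:00.
Zara ∩ Farrukh ∩ Ravi ∩ Zane ∩ Dmitri ∩ Hamid ∩ Noa: 16:45-17:00.

16:45-17:00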